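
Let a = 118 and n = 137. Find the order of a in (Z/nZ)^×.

By Lagrange's theorem, ord_137(118) divides φ(137) = 137 − 1 = 136 = 2^3 · 17.
Divisors of 136: 1, 2, 4, 8, 17, 34, 68, 136.
Check 118^d mod 137 for each divisor in increasing order:
118^1 ≡ 118 (mod 137)
118^2 ≡ 87 (mod 137)
118^4 ≡ 34 (mod 137)
118^8 ≡ 60 (mod 137)
118^17 ≡ 100 (mod 137)
118^34 ≡ 136 (mod 137)
118^68 ≡ 1 (mod 137) ✓
So ord_137(118) = 68.

68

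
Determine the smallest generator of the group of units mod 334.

φ(334) = φ(2)·φ(167) = 1·166 = 166 = 2 · 83.
Test candidates g = 2, 3, … against the prime factors q ∈ {2, 83} of φ(334): g is a generator iff g^(166/q) ≢ 1 for every such q.
g = 2: gcd(2, 334) = 2 > 1, not a unit — skip.
g = 3: 3^83 ≡ 1 — hits 1, so not a primitive root.
g = 4: gcd(4, 334) = 2 > 1, not a unit — skip.
g = 5: 5^83 ≡ 333; 5^2 ≡ 25 — none is 1, so 5 is a primitive root.
So 5 is the smallest generator of (Z/334Z)^×.

5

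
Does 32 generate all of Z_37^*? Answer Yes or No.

Yes

φ(37) = 37 − 1 = 36 = 2^2 · 3^2.
It suffices to check that the order of 32 is not a proper divisor of 36: compute 32^(36/q) for q ∈ {2, 3}.
32^18 ≡ 36 (mod 37)  [q = 2: ≢ 1 ✓]
32^12 ≡ 10 (mod 37)  [q = 3: ≢ 1 ✓]
Every test exponent gives a nontrivial residue, hence 32 generates the full group.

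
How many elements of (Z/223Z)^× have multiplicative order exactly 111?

φ(223) = 223 − 1 = 222 = 2 · 3 · 37.
In a cyclic group of order 222, there are φ(d) elements of order d for each divisor d of 222, and zero for non-divisors.
111 = 3 · 37 divides 222, and φ(111) = 72.

72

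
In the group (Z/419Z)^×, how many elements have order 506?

0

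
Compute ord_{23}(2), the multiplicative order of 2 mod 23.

11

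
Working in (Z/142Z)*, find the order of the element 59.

70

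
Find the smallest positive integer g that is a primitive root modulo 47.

φ(47) = 47 − 1 = 46 = 2 · 23.
g is a primitive root iff g^(46/q) ≢ 1 (mod 47) for each prime q ∈ {2, 23}.
g = 2: 2^23 ≡ 1 — hits 1, so not a primitive root.
g = 3: 3^23 ≡ 1 — hits 1, so not a primitive root.
g = 4: 4^23 ≡ 1 — hits 1, so not a primitive root.
g = 5: 5^23 ≡ 46; 5^2 ≡ 25 — none is 1, so 5 is a primitive root.
The smallest primitive root modulo 47 is 5.

5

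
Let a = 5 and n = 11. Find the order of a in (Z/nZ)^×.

5

By Lagrange's theorem, ord_11(5) divides φ(11) = 11 − 1 = 10 = 2 · 5.
Divisors of 10: 1, 2, 5, 10.
Check 5^d mod 11 for each divisor in increasing order:
5^1 ≡ 5 (mod 11)
5^2 ≡ 3 (mod 11)
5^5 ≡ 1 (mod 11) ✓
Therefore the multiplicative order of 5 modulo 11 is 5.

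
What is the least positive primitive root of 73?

5

φ(73) = 73 − 1 = 72 = 2^3 · 3^2.
Test candidates g = 2, 3, … against the prime factors q ∈ {2, 3} of φ(73): g is a generator iff g^(72/q) ≢ 1 for every such q.
g = 2: 2^36 ≡ 1 — hits 1, so not a primitive root.
g = 3: 3^36 ≡ 1 — hits 1, so not a primitive root.
g = 4: 4^36 ≡ 1 — hits 1, so not a primitive root.
g = 5: 5^36 ≡ 72; 5^24 ≡ 8 — none is 1, so 5 is a primitive root.
So 5 is the smallest generator of (Z/73Z)^×.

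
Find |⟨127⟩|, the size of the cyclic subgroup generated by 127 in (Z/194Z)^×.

The order of 127 must divide φ(194) = φ(2)·φ(97) = 1·96 = 96 = 2^5 · 3.
Divisors of 96: 1, 2, 3, 4, 6, 8, 12, 16, 24, 32, 48, 96.
Evaluate successive powers at the divisors of 96:
127^1 ≡ 127
127^2 ≡ 27
127^3 ≡ 131
127^4 ≡ 147
127^6 ≡ 89
127^8 ≡ 75
127^12 ≡ 161
127^16 ≡ 193
127^24 ≡ 119
127^32 ≡ 1
Hence ord(127) = 32.

32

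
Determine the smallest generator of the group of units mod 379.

2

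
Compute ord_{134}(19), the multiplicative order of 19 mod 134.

33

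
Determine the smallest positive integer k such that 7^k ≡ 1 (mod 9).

By Lagrange's theorem, ord_9(7) divides φ(9) = φ(3^2) = 3·(3−1) = 6 = 2 · 3.
Divisors of 6: 1, 2, 3, 6.
Evaluate successive powers at the divisors of 6:
7^1 ≡ 7 (mod 9)
7^2 ≡ 4 (mod 9)
7^3 ≡ 1 (mod 9) ✓
Hence ord(7) = 3.

3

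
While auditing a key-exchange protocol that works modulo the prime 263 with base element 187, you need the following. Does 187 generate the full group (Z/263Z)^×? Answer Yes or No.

No

φ(263) = 263 − 1 = 262 = 2 · 131.
Test 187^(262/q) mod 263 for each prime factor q of 262:
187^131 ≡ 1 (mod 263)  [q = 2: ≡ 1 ✗]
187^2 ≡ 253 (mod 263)  [q = 131: ≢ 1 ✓]
The check at q = 2 fails, so 187 generates a proper subgroup.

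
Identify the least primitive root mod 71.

7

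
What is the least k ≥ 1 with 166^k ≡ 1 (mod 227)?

113

The order of 166 must divide φ(227) = 227 − 1 = 226 = 2 · 113.
Divisors of 226: 1, 2, 113, 226.
Test each divisor d:
166^1 ≡ 166
166^2 ≡ 89
166^113 ≡ 1
Hence ord(166) = 113.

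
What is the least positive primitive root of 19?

2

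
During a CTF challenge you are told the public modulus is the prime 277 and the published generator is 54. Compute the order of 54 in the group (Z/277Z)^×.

92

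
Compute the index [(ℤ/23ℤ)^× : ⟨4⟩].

The order of 4 must divide φ(23) = 23 − 1 = 22 = 2 · 11.
Divisors of 22: 1, 2, 11, 22.
Compute 4^d (mod 23) for the divisors d until we hit 1:
4^1 ≡ 4 (mod 23)
4^2 ≡ 16 (mod 23)
4^11 ≡ 1 (mod 23) ✓
So ord_23(4) = 11, hence |⟨4⟩| = 11.
[(Z/23Z)^× : ⟨4⟩] = 22/11 = 2.

2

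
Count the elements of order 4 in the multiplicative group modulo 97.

2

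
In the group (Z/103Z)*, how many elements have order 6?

φ(103) = 103 − 1 = 102 = 2 · 3 · 17.
(Z/103Z)^× is cyclic (|G| = 102); a cyclic group of order m has exactly φ(d) elements of each order d | m, and none otherwise.
6 = 2 · 3 divides 102, and φ(6) = 2.

2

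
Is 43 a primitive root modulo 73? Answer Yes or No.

φ(73) = 73 − 1 = 72 = 2^3 · 3^2.
43 is a primitive root mod 73 iff 43^(φ(73)/q) ≢ 1 for every prime q | φ(73), i.e. q ∈ {2, 3}.
43^36 ≡ 72 (mod 73)  [q = 2: ≢ 1 ✓]
43^24 ≡ 1 (mod 73)  [q = 3: ≡ 1 ✗]
43^24 ≡ 1 shows ord(43) | 24, strictly less than φ(73); not a primitive root.

No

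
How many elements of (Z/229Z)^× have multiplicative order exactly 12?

φ(229) = 229 − 1 = 228 = 2^2 · 3 · 19.
Since (Z/229Z)^× is cyclic of order 228, the number of elements of order d is φ(d) when d | 228 and 0 otherwise.
12 = 2^2 · 3 divides 228, and φ(12) = 4.

4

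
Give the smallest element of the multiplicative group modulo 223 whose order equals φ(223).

φ(223) = 223 − 1 = 222 = 2 · 3 · 37.
Test candidates g = 2, 3, … against the prime factors q ∈ {2, 3, 37} of φ(223): g is a generator iff g^(222/q) ≢ 1 for every such q.
g = 2: 2^111 ≡ 1 — hits 1, so not a primitive root.
g = 3: 3^111 ≡ 222; 3^74 ≡ 183; 3^6 ≡ 60 — none is 1, so 3 is a primitive root.
The smallest primitive root modulo 223 is 3.

3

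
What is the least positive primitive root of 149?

2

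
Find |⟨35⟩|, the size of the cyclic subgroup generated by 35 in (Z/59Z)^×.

29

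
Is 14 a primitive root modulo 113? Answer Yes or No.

No

φ(113) = 113 − 1 = 112 = 2^4 · 7.
It suffices to check that the order of 14 is not a proper divisor of 112: compute 14^(112/q) for q ∈ {2, 7}.
14^56 ≡ 1 (mod 113)  [q = 2: ≡ 1 ✗]
14^16 ≡ 30 (mod 113)  [q = 7: ≢ 1 ✓]
14^56 ≡ 1 shows ord(14) | 56, strictly less than φ(113); not a primitive root.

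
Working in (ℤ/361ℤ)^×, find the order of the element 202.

114

Since 202 ∈ (Z/361Z)^×, its order divides φ(361) = φ(19^2) = 19·(19−1) = 342 = 2 · 3^2 · 19.
Divisors of 342: 1, 2, 3, 6, 9, 18, 19, 38, 57, 114, 171, 342.
Evaluate successive powers at the divisors of 342:
202^1 ≡ 202
202^2 ≡ 11
202^3 ≡ 56
202^6 ≡ 248
202^9 ≡ 170
202^18 ≡ 20
202^19 ≡ 69
202^38 ≡ 68
202^57 ≡ 360
202^114 ≡ 1
Hence ord(202) = 114.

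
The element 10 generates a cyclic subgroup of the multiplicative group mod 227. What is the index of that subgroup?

By Lagrange's theorem, ord_227(10) divides φ(227) = 227 − 1 = 226 = 2 · 113.
Divisors of 226: 1, 2, 113, 226.
Evaluate successive powers at the divisors of 226:
10^1 ≡ 10 (mod 227)
10^2 ≡ 100 (mod 227)
10^113 ≡ 1 (mod 227) ✓
The order of 10 is 113, so the subgroup it generates has 113 elements.
[(Z/227Z)^× : ⟨10⟩] = 226/113 = 2.

2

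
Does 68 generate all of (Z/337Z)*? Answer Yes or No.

Yes

φ(337) = 337 − 1 = 336 = 2^4 · 3 · 7.
It suffices to check that the order of 68 is not a proper divisor of 336: compute 68^(336/q) for q ∈ {2, 3, 7}.
68^168 ≡ 336 (mod 337)  [q = 2: ≢ 1 ✓]
68^112 ≡ 208 (mod 337)  [q = 3: ≢ 1 ✓]
68^48 ≡ 175 (mod 337)  [q = 7: ≢ 1 ✓]
Every test exponent gives a nontrivial residue, hence 68 generates the full group.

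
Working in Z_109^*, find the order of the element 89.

27

By Lagrange's theorem, ord_109(89) divides φ(109) = 109 − 1 = 108 = 2^2 · 3^3.
Divisors of 108: 1, 2, 3, 4, 6, 9, 12, 18, 27, 36, 54, 108.
Test each divisor d:
89^1 ≡ 89
89^2 ≡ 73
89^3 ≡ 66
89^4 ≡ 97
89^6 ≡ 105
89^9 ≡ 63
89^12 ≡ 16
89^18 ≡ 45
89^27 ≡ 1
Hence ord(89) = 27.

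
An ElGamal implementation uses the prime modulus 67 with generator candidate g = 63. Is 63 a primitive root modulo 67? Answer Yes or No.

Yes

φ(67) = 67 − 1 = 66 = 2 · 3 · 11.
Test 63^(66/q) mod 67 for each prime factor q of 66:
63^33 ≡ 66 (mod 67)  [q = 2: ≢ 1 ✓]
63^22 ≡ 29 (mod 67)  [q = 3: ≢ 1 ✓]
63^6 ≡ 9 (mod 67)  [q = 11: ≢ 1 ✓]
None equal 1, so ord_67(63) = 66: 63 is a primitive root.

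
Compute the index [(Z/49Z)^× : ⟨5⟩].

Since 5 ∈ (Z/49Z)^×, its order divides φ(49) = φ(7^2) = 7·(7−1) = 42 = 2 · 3 · 7.
Divisors of 42: 1, 2, 3, 6, 7, 14, 21, 42.
Compute 5^d (mod 49) for the divisors d until we hit 1:
5^1 ≡ 5
5^2 ≡ 25
5^3 ≡ 27
5^6 ≡ 43
5^7 ≡ 19
5^14 ≡ 18
5^21 ≡ 48
5^42 ≡ 1
The order of 5 is 42, so the subgroup it generates has 42 elements.
Index = |(Z/49Z)^×| / |⟨5⟩| = 42 / 42 = 1.

1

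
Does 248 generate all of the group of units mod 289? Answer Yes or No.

Yes

φ(289) = φ(17^2) = 17·(17−1) = 272 = 2^4 · 17.
248 is a primitive root mod 289 iff 248^(φ(289)/q) ≢ 1 for every prime q | φ(289), i.e. q ∈ {2, 17}.
248^136 ≡ 288 (mod 289)  [q = 2: ≢ 1 ✓]
248^16 ≡ 171 (mod 289)  [q = 17: ≢ 1 ✓]
None equal 1, so ord_289(248) = 272: 248 is a primitive root.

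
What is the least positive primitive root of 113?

3

φ(113) = 113 − 1 = 112 = 2^4 · 7.
g is a primitive root iff g^(112/q) ≢ 1 (mod 113) for each prime q ∈ {2, 7}.
g = 2: 2^56 ≡ 1 — hits 1, so not a primitive root.
g = 3: 3^56 ≡ 112; 3^16 ≡ 49 — none is 1, so 3 is a primitive root.
Hence the least primitive root of 113 is 3.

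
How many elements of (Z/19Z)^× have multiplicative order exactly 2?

1

φ(19) = 19 − 1 = 18 = 2 · 3^2.
(Z/19Z)^× is cyclic (|G| = 18); a cyclic group of order m has exactly φ(d) elements of each order d | m, and none otherwise.
2 | 18, and φ(2) = 2 − 1 = 1.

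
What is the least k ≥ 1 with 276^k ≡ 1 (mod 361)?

The order of 276 must divide φ(361) = φ(19^2) = 19·(19−1) = 342 = 2 · 3^2 · 19.
Divisors of 342: 1, 2, 3, 6, 9, 18, 19, 38, 57, 114, 171, 342.
Test each divisor d:
276^1 ≡ 276 (mod 361)
276^2 ≡ 5 (mod 361)
276^3 ≡ 297 (mod 361)
276^6 ≡ 125 (mod 361)
276^9 ≡ 303 (mod 361)
276^18 ≡ 115 (mod 361)
276^19 ≡ 333 (mod 361)
276^38 ≡ 62 (mod 361)
276^57 ≡ 69 (mod 361)
276^114 ≡ 68 (mod 361)
276^171 ≡ 360 (mod 361)
276^342 ≡ 1 (mod 361) ✓
Therefore the multiplicative order of 276 modulo 361 is 342.

342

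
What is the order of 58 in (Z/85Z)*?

16

The order of 58 must divide φ(85) = φ(5·17) = (5−1)·(17−1) = 4·16 = 64 = 2^6.
Divisors of 64: 1, 2, 4, 8, 16, 32, 64.
Compute 58^d (mod 85) for the divisors d until we hit 1:
58^1 ≡ 58 (mod 85)
58^2 ≡ 49 (mod 85)
58^4 ≡ 21 (mod 85)
58^8 ≡ 16 (mod 85)
58^16 ≡ 1 (mod 85) ✓
So ord_85(58) = 16.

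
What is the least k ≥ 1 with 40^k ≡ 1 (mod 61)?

Since 40 ∈ (Z/61Z)^×, its order divides φ(61) = 61 − 1 = 60 = 2^2 · 3 · 5.
Divisors of 60: 1, 2, 3, 4, 5, 6, 10, 12, 15, 20, 30, 60.
Check 40^d mod 61 for each divisor in increasing order:
40^1 ≡ 40 (mod 61)
40^2 ≡ 14 (mod 61)
40^3 ≡ 11 (mod 61)
40^4 ≡ 13 (mod 61)
40^5 ≡ 32 (mod 61)
40^6 ≡ 60 (mod 61)
40^10 ≡ 48 (mod 61)
40^12 ≡ 1 (mod 61) ✓
So ord_61(40) = 12.

12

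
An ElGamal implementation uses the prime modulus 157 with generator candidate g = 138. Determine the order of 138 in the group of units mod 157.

78

By Lagrange's theorem, ord_157(138) divides φ(157) = 157 − 1 = 156 = 2^2 · 3 · 13.
Divisors of 156: 1, 2, 3, 4, 6, 12, 13, 26, 39, 52, 78, 156.
Check 138^d mod 157 for each divisor in increasing order:
138^1 ≡ 138
138^2 ≡ 47
138^3 ≡ 49
138^4 ≡ 11
138^6 ≡ 46
138^12 ≡ 75
138^13 ≡ 145
138^26 ≡ 144
138^39 ≡ 156
138^52 ≡ 12
138^78 ≡ 1
So ord_157(138) = 78.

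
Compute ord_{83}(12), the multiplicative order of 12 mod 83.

41

The order of 12 must divide φ(83) = 83 − 1 = 82 = 2 · 41.
Divisors of 82: 1, 2, 41, 82.
Test each divisor d:
12^1 ≡ 12
12^2 ≡ 61
12^41 ≡ 1
So ord_83(12) = 41.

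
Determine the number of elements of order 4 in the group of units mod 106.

2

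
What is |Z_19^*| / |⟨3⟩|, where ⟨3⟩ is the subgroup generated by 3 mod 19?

1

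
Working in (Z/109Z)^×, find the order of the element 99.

The order of 99 must divide φ(109) = 109 − 1 = 108 = 2^2 · 3^3.
Divisors of 108: 1, 2, 3, 4, 6, 9, 12, 18, 27, 36, 54, 108.
Evaluate successive powers at the divisors of 108:
99^1 ≡ 99 (mod 109)
99^2 ≡ 100 (mod 109)
99^3 ≡ 90 (mod 109)
99^4 ≡ 81 (mod 109)
99^6 ≡ 34 (mod 109)
99^9 ≡ 8 (mod 109)
99^12 ≡ 66 (mod 109)
99^18 ≡ 64 (mod 109)
99^27 ≡ 76 (mod 109)
99^36 ≡ 63 (mod 109)
99^54 ≡ 108 (mod 109)
99^108 ≡ 1 (mod 109) ✓
Hence ord(99) = 108.

108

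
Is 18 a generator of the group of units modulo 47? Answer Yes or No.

φ(47) = 47 − 1 = 46 = 2 · 23.
18 is a primitive root mod 47 iff 18^(φ(47)/q) ≢ 1 for every prime q | φ(47), i.e. q ∈ {2, 23}.
18^23 ≡ 1 (mod 47)  [q = 2: ≡ 1 ✗]
18^2 ≡ 42 (mod 47)  [q = 23: ≢ 1 ✓]
The check at q = 2 fails, so 18 generates a proper subgroup.

No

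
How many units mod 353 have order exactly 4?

2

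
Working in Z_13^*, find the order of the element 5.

4

The order of 5 must divide φ(13) = 13 − 1 = 12 = 2^2 · 3.
Divisors of 12: 1, 2, 3, 4, 6, 12.
Test each divisor d:
5^1 ≡ 5 (mod 13)
5^2 ≡ 12 (mod 13)
5^3 ≡ 8 (mod 13)
5^4 ≡ 1 (mod 13) ✓
So ord_13(5) = 4.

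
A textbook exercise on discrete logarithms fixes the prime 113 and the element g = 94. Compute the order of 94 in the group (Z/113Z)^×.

112

Since 94 ∈ (Z/113Z)^×, its order divides φ(113) = 113 − 1 = 112 = 2^4 · 7.
Divisors of 112: 1, 2, 4, 7, 8, 14, 16, 28, 56, 112.
Compute 94^d (mod 113) for the divisors d until we hit 1:
94^1 ≡ 94 (mod 113)
94^2 ≡ 22 (mod 113)
94^4 ≡ 32 (mod 113)
94^7 ≡ 71 (mod 113)
94^8 ≡ 7 (mod 113)
94^14 ≡ 69 (mod 113)
94^16 ≡ 49 (mod 113)
94^28 ≡ 15 (mod 113)
94^56 ≡ 112 (mod 113)
94^112 ≡ 1 (mod 113) ✓
The smallest such exponent is 112, so the order of 94 is 112.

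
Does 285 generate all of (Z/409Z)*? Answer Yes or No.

φ(409) = 409 − 1 = 408 = 2^3 · 3 · 17.
It suffices to check that the order of 285 is not a proper divisor of 408: compute 285^(408/q) for q ∈ {2, 3, 17}.
285^204 ≡ 408 (mod 409)  [q = 2: ≢ 1 ✓]
285^136 ≡ 53 (mod 409)  [q = 3: ≢ 1 ✓]
285^24 ≡ 69 (mod 409)  [q = 17: ≢ 1 ✓]
None equal 1, so ord_409(285) = 408: 285 is a primitive root.

Yes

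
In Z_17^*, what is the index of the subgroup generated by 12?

1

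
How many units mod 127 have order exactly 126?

36

φ(127) = 127 − 1 = 126 = 2 · 3^2 · 7.
In a cyclic group of order 126, there are φ(d) elements of order d for each divisor d of 126, and zero for non-divisors.
126 = 2 · 3^2 · 7 divides 126, and φ(126) = 36.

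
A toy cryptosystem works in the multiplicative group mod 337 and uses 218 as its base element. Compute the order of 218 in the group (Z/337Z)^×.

By Lagrange's theorem, ord_337(218) divides φ(337) = 337 − 1 = 336 = 2^4 · 3 · 7.
Divisors of 336: 1, 2, 3, 4, 6, 7, 8, 12, 14, 16, 21, 24, 28, 42, 48, 56, 84, 112, 168, 336.
Compute 218^d (mod 337) for the divisors d until we hit 1:
218^1 ≡ 218 (mod 337)
218^2 ≡ 7 (mod 337)
218^3 ≡ 178 (mod 337)
218^4 ≡ 49 (mod 337)
218^6 ≡ 6 (mod 337)
218^7 ≡ 297 (mod 337)
218^8 ≡ 42 (mod 337)
218^12 ≡ 36 (mod 337)
218^14 ≡ 252 (mod 337)
218^16 ≡ 79 (mod 337)
218^21 ≡ 30 (mod 337)
218^24 ≡ 285 (mod 337)
218^28 ≡ 148 (mod 337)
218^42 ≡ 226 (mod 337)
218^48 ≡ 8 (mod 337)
218^56 ≡ 336 (mod 337)
218^84 ≡ 189 (mod 337)
218^112 ≡ 1 (mod 337) ✓
Therefore the multiplicative order of 218 modulo 337 is 112.

112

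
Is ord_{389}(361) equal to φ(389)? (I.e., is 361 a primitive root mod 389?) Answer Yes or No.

No

φ(389) = 389 − 1 = 388 = 2^2 · 97.
Test 361^(388/q) mod 389 for each prime factor q of 388:
361^194 ≡ 1 (mod 389)  [q = 2: ≡ 1 ✗]
361^4 ≡ 36 (mod 389)  [q = 97: ≢ 1 ✓]
361^194 ≡ 1 shows ord(361) | 194, strictly less than φ(389); not a primitive root.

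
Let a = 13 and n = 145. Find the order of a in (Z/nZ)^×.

28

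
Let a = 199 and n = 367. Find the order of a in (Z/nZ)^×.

The order of 199 must divide φ(367) = 367 − 1 = 366 = 2 · 3 · 61.
Divisors of 366: 1, 2, 3, 6, 61, 122, 183, 366.
Compute 199^d (mod 367) for the divisors d until we hit 1:
199^1 ≡ 199
199^2 ≡ 332
199^3 ≡ 8
199^6 ≡ 64
199^61 ≡ 1
Hence ord(199) = 61.

61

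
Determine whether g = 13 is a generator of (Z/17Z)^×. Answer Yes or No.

φ(17) = 17 − 1 = 16 = 2^4.
An element g generates (Z/17Z)^× iff g^(16/q) ≢ 1 (mod 17) for each prime q ∈ {2}.
13^8 ≡ 1 (mod 17)  [q = 2: ≡ 1 ✗]
Since 13^8 ≡ 1, the order of 13 divides 8 < 16, so 13 is not a primitive root.

No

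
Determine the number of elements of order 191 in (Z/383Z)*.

φ(383) = 383 − 1 = 382 = 2 · 191.
Since (Z/383Z)^× is cyclic of order 382, the number of elements of order d is φ(d) when d | 382 and 0 otherwise.
191 | 382, and φ(191) = 191 − 1 = 190.

190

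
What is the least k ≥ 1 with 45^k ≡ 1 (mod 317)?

ord(45) | φ(317) = 317 − 1 = 316 = 2^2 · 79.
Divisors of 316: 1, 2, 4, 79, 158, 316.
Test each divisor d:
45^1 ≡ 45
45^2 ≡ 123
45^4 ≡ 230
45^79 ≡ 203
45^158 ≡ 316
45^316 ≡ 1
Hence ord(45) = 316.

316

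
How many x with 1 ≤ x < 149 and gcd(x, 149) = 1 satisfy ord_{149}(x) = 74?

36

φ(149) = 149 − 1 = 148 = 2^2 · 37.
In a cyclic group of order 148, there are φ(d) elements of order d for each divisor d of 148, and zero for non-divisors.
74 = 2 · 37 divides 148, and φ(74) = 36.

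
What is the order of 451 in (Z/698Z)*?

116

ord(451) | φ(698) = φ(2)·φ(349) = 1·348 = 348 = 2^2 · 3 · 29.
Divisors of 348: 1, 2, 3, 4, 6, 12, 29, 58, 87, 116, 174, 348.
Test each divisor d:
451^1 ≡ 451
451^2 ≡ 283
451^3 ≡ 597
451^4 ≡ 517
451^6 ≡ 429
451^12 ≡ 467
451^29 ≡ 485
451^58 ≡ 697
451^87 ≡ 213
451^116 ≡ 1
Hence ord(451) = 116.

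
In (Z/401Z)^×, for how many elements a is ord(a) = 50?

20

φ(401) = 401 − 1 = 400 = 2^4 · 5^2.
In a cyclic group of order 400, there are φ(d) elements of order d for each divisor d of 400, and zero for non-divisors.
50 = 2 · 5^2 divides 400, and φ(50) = 20.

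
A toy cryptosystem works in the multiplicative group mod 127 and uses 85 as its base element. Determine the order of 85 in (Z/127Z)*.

Since 85 ∈ (Z/127Z)^×, its order divides φ(127) = 127 − 1 = 126 = 2 · 3^2 · 7.
Divisors of 126: 1, 2, 3, 6, 7, 9, 14, 18, 21, 42, 63, 126.
Check 85^d mod 127 for each divisor in increasing order:
85^1 ≡ 85 (mod 127)
85^2 ≡ 113 (mod 127)
85^3 ≡ 80 (mod 127)
85^6 ≡ 50 (mod 127)
85^7 ≡ 59 (mod 127)
85^9 ≡ 63 (mod 127)
85^14 ≡ 52 (mod 127)
85^18 ≡ 32 (mod 127)
85^21 ≡ 20 (mod 127)
85^42 ≡ 19 (mod 127)
85^63 ≡ 126 (mod 127)
85^126 ≡ 1 (mod 127) ✓
So ord_127(85) = 126.

126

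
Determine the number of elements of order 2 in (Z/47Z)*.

φ(47) = 47 − 1 = 46 = 2 · 23.
Since (Z/47Z)^× is cyclic of order 46, the number of elements of order d is φ(d) when d | 46 and 0 otherwise.
2 | 46, and φ(2) = 2 − 1 = 1.

1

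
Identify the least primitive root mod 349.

2

φ(349) = 349 − 1 = 348 = 2^2 · 3 · 29.
g is a primitive root iff g^(348/q) ≢ 1 (mod 349) for each prime q ∈ {2, 3, 29}.
g = 2: 2^174 ≡ 348; 2^116 ≡ 226; 2^12 ≡ 257 — none is 1, so 2 is a primitive root.
So 2 is the smallest generator of (Z/349Z)^×.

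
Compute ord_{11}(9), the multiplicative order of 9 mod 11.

The order of 9 must divide φ(11) = 11 − 1 = 10 = 2 · 5.
Divisors of 10: 1, 2, 5, 10.
Test each divisor d:
9^1 ≡ 9 (mod 11)
9^2 ≡ 4 (mod 11)
9^5 ≡ 1 (mod 11) ✓
So ord_11(9) = 5.

5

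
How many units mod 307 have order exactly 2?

1

φ(307) = 307 − 1 = 306 = 2 · 3^2 · 17.
Since (Z/307Z)^× is cyclic of order 306, the number of elements of order d is φ(d) when d | 306 and 0 otherwise.
2 | 306, and φ(2) = 2 − 1 = 1.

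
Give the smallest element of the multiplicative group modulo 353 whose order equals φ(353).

3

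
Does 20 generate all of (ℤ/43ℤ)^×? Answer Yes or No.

φ(43) = 43 − 1 = 42 = 2 · 3 · 7.
It suffices to check that the order of 20 is not a proper divisor of 42: compute 20^(42/q) for q ∈ {2, 3, 7}.
20^21 ≡ 42 (mod 43)  [q = 2: ≢ 1 ✓]
20^14 ≡ 36 (mod 43)  [q = 3: ≢ 1 ✓]
20^6 ≡ 4 (mod 43)  [q = 7: ≢ 1 ✓]
All checks pass, so 20 has order 42 and is a primitive root modulo 43.

Yes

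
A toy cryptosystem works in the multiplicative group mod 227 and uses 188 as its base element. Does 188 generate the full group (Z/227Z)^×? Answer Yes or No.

No

φ(227) = 227 − 1 = 226 = 2 · 113.
Test 188^(226/q) mod 227 for each prime factor q of 226:
188^113 ≡ 1 (mod 227)  [q = 2: ≡ 1 ✗]
188^2 ≡ 159 (mod 227)  [q = 113: ≢ 1 ✓]
The check at q = 2 fails, so 188 generates a proper subgroup.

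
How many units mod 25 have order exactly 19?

0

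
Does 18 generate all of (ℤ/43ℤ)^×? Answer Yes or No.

Yes

φ(43) = 43 − 1 = 42 = 2 · 3 · 7.
18 is a primitive root mod 43 iff 18^(φ(43)/q) ≢ 1 for every prime q | φ(43), i.e. q ∈ {2, 3, 7}.
18^21 ≡ 42 (mod 43)  [q = 2: ≢ 1 ✓]
18^14 ≡ 6 (mod 43)  [q = 3: ≢ 1 ✓]
18^6 ≡ 41 (mod 43)  [q = 7: ≢ 1 ✓]
Every test exponent gives a nontrivial residue, hence 18 generates the full group.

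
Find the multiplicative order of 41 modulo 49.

14

Since 41 ∈ (Z/49Z)^×, its order divides φ(49) = φ(7^2) = 7·(7−1) = 42 = 2 · 3 · 7.
Divisors of 42: 1, 2, 3, 6, 7, 14, 21, 42.
Compute 41^d (mod 49) for the divisors d until we hit 1:
41^1 ≡ 41 (mod 49)
41^2 ≡ 15 (mod 49)
41^3 ≡ 27 (mod 49)
41^6 ≡ 43 (mod 49)
41^7 ≡ 48 (mod 49)
41^14 ≡ 1 (mod 49) ✓
So ord_49(41) = 14.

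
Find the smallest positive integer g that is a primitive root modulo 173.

φ(173) = 173 − 1 = 172 = 2^2 · 43.
g is a primitive root iff g^(172/q) ≢ 1 (mod 173) for each prime q ∈ {2, 43}.
g = 2: 2^86 ≡ 172; 2^4 ≡ 16 — none is 1, so 2 is a primitive root.
So 2 is the smallest generator of (Z/173Z)^×.

2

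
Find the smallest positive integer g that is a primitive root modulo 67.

φ(67) = 67 − 1 = 66 = 2 · 3 · 11.
Test candidates g = 2, 3, … against the prime factors q ∈ {2, 3, 11} of φ(67): g is a generator iff g^(66/q) ≢ 1 for every such q.
g = 2: 2^33 ≡ 66; 2^22 ≡ 37; 2^6 ≡ 64 — none is 1, so 2 is a primitive root.
So 2 is the smallest generator of (Z/67Z)^×.

2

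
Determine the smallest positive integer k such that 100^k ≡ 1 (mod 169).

39

By Lagrange's theorem, ord_169(100) divides φ(169) = φ(13^2) = 13·(13−1) = 156 = 2^2 · 3 · 13.
Divisors of 156: 1, 2, 3, 4, 6, 12, 13, 26, 39, 52, 78, 156.
Evaluate successive powers at the divisors of 156:
100^1 ≡ 100 (mod 169)
100^2 ≡ 29 (mod 169)
100^3 ≡ 27 (mod 169)
100^4 ≡ 165 (mod 169)
100^6 ≡ 53 (mod 169)
100^12 ≡ 105 (mod 169)
100^13 ≡ 22 (mod 169)
100^26 ≡ 146 (mod 169)
100^39 ≡ 1 (mod 169) ✓
Hence ord(100) = 39.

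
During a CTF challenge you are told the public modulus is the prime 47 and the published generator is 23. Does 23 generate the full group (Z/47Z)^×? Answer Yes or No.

φ(47) = 47 − 1 = 46 = 2 · 23.
Test 23^(46/q) mod 47 for each prime factor q of 46:
23^23 ≡ 46 (mod 47)  [q = 2: ≢ 1 ✓]
23^2 ≡ 12 (mod 47)  [q = 23: ≢ 1 ✓]
Every test exponent gives a nontrivial residue, hence 23 generates the full group.

Yes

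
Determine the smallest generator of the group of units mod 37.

φ(37) = 37 − 1 = 36 = 2^2 · 3^2.
g is a primitive root iff g^(36/q) ≢ 1 (mod 37) for each prime q ∈ {2, 3}.
g = 2: 2^18 ≡ 36; 2^12 ≡ 26 — none is 1, so 2 is a primitive root.
Hence the least primitive root of 37 is 2.

2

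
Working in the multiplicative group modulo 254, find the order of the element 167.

42

ord(167) | φ(254) = φ(2)·φ(127) = 1·126 = 126 = 2 · 3^2 · 7.
Divisors of 126: 1, 2, 3, 6, 7, 9, 14, 18, 21, 42, 63, 126.
Compute 167^d (mod 254) for the divisors d until we hit 1:
167^1 ≡ 167
167^2 ≡ 203
167^3 ≡ 119
167^6 ≡ 191
167^7 ≡ 147
167^9 ≡ 123
167^14 ≡ 19
167^18 ≡ 143
167^21 ≡ 253
167^42 ≡ 1
Hence ord(167) = 42.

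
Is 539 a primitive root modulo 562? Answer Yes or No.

φ(562) = φ(2)·φ(281) = 1·280 = 280 = 2^3 · 5 · 7.
It suffices to check that the order of 539 is not a proper divisor of 280: compute 539^(280/q) for q ∈ {2, 5, 7}.
539^140 ≡ 561 (mod 562)  [q = 2: ≢ 1 ✓]
539^56 ≡ 371 (mod 562)  [q = 5: ≢ 1 ✓]
539^40 ≡ 249 (mod 562)  [q = 7: ≢ 1 ✓]
None equal 1, so ord_562(539) = 280: 539 is a primitive root.

Yes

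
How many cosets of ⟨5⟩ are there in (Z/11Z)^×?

Since 5 ∈ (Z/11Z)^×, its order divides φ(11) = 11 − 1 = 10 = 2 · 5.
Divisors of 10: 1, 2, 5, 10.
Compute 5^d (mod 11) for the divisors d until we hit 1:
5^1 ≡ 5 (mod 11)
5^2 ≡ 3 (mod 11)
5^5 ≡ 1 (mod 11) ✓
Thus |⟨5⟩| = ord(5) = 5.
Index = |(Z/11Z)^×| / |⟨5⟩| = 10 / 5 = 2.

2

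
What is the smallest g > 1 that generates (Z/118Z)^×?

φ(118) = φ(2)·φ(59) = 1·58 = 58 = 2 · 29.
Test candidates g = 2, 3, … against the prime factors q ∈ {2, 29} of φ(118): g is a generator iff g^(58/q) ≢ 1 for every such q.
g = 2: gcd(2, 118) = 2 > 1, not a unit — skip.
g = 3: 3^29 ≡ 1 — hits 1, so not a primitive root.
g = 4: gcd(4, 118) = 2 > 1, not a unit — skip.
g = 5: 5^29 ≡ 1 — hits 1, so not a primitive root.
g = 6: gcd(6, 118) = 2 > 1, not a unit — skip.
g = 7: 7^29 ≡ 1 — hits 1, so not a primitive root.
g = 8: gcd(8, 118) = 2 > 1, not a unit — skip.
g = 9: 9^29 ≡ 1 — hits 1, so not a primitive root.
g = 10: gcd(10, 118) = 2 > 1, not a unit — skip.
g = 11: 11^29 ≡ 117; 11^2 ≡ 3 — none is 1, so 11 is a primitive root.
So 11 is the smallest generator of (Z/118Z)^×.

11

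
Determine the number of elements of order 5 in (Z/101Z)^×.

4

φ(101) = 101 − 1 = 100 = 2^2 · 5^2.
Since (Z/101Z)^× is cyclic of order 100, the number of elements of order d is φ(d) when d | 100 and 0 otherwise.
5 | 100, and φ(5) = 5 − 1 = 4.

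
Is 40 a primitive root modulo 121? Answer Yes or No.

No

φ(121) = φ(11^2) = 11·(11−1) = 110 = 2 · 5 · 11.
Test 40^(110/q) mod 121 for each prime factor q of 110:
40^55 ≡ 120 (mod 121)  [q = 2: ≢ 1 ✓]
40^22 ≡ 27 (mod 121)  [q = 5: ≢ 1 ✓]
40^10 ≡ 1 (mod 121)  [q = 11: ≡ 1 ✗]
Since 40^10 ≡ 1, the order of 40 divides 10 < 110, so 40 is not a primitive root.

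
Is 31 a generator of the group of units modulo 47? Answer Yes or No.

Yes

φ(47) = 47 − 1 = 46 = 2 · 23.
Test 31^(46/q) mod 47 for each prime factor q of 46:
31^23 ≡ 46 (mod 47)  [q = 2: ≢ 1 ✓]
31^2 ≡ 21 (mod 47)  [q = 23: ≢ 1 ✓]
Every test exponent gives a nontrivial residue, hence 31 generates the full group.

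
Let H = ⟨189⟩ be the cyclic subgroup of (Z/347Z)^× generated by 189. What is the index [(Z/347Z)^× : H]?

1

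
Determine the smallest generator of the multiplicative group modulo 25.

2

φ(25) = φ(5^2) = 5·(5−1) = 20 = 2^2 · 5.
g is a primitive root iff g^(20/q) ≢ 1 (mod 25) for each prime q ∈ {2, 5}.
g = 2: 2^10 ≡ 24; 2^4 ≡ 16 — none is 1, so 2 is a primitive root.
So 2 is the smallest generator of (Z/25Z)^×.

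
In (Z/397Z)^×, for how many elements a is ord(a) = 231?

0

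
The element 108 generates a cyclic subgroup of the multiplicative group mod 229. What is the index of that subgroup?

6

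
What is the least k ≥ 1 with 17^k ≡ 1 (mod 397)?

The order of 17 must divide φ(397) = 397 − 1 = 396 = 2^2 · 3^2 · 11.
Divisors of 396: 1, 2, 3, 4, 6, 9, 11, 12, 18, 22, 33, 36, 44, 66, 99, 132, 198, 396.
Check 17^d mod 397 for each divisor in increasing order:
17^1 ≡ 17
17^2 ≡ 289
17^3 ≡ 149
17^4 ≡ 151
17^6 ≡ 366
17^9 ≡ 145
17^11 ≡ 220
17^12 ≡ 167
17^18 ≡ 381
17^22 ≡ 363
17^33 ≡ 63
17^36 ≡ 256
17^44 ≡ 362
17^66 ≡ 396
17^99 ≡ 334
17^132 ≡ 1
The smallest such exponent is 132, so the order of 17 is 132.

132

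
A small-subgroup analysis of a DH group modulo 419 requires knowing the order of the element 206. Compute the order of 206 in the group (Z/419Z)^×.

209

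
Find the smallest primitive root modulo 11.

2

φ(11) = 11 − 1 = 10 = 2 · 5.
g is a primitive root iff g^(10/q) ≢ 1 (mod 11) for each prime q ∈ {2, 5}.
g = 2: 2^5 ≡ 10; 2^2 ≡ 4 — none is 1, so 2 is a primitive root.
The smallest primitive root modulo 11 is 2.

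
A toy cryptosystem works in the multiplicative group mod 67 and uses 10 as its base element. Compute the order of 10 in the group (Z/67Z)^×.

By Lagrange's theorem, ord_67(10) divides φ(67) = 67 − 1 = 66 = 2 · 3 · 11.
Divisors of 66: 1, 2, 3, 6, 11, 22, 33, 66.
Test each divisor d:
10^1 ≡ 10 (mod 67)
10^2 ≡ 33 (mod 67)
10^3 ≡ 62 (mod 67)
10^6 ≡ 25 (mod 67)
10^11 ≡ 29 (mod 67)
10^22 ≡ 37 (mod 67)
10^33 ≡ 1 (mod 67) ✓
So ord_67(10) = 33.

33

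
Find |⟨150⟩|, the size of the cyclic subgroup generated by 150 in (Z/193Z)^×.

ord(150) | φ(193) = 193 − 1 = 192 = 2^6 · 3.
Divisors of 192: 1, 2, 3, 4, 6, 8, 12, 16, 24, 32, 48, 64, 96, 192.
Check 150^d mod 193 for each divisor in increasing order:
150^1 ≡ 150
150^2 ≡ 112
150^3 ≡ 9
150^4 ≡ 192
150^6 ≡ 81
150^8 ≡ 1
Therefore the multiplicative order of 150 modulo 193 is 8.

8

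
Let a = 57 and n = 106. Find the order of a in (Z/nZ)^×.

26

ord(57) | φ(106) = φ(2)·φ(53) = 1·52 = 52 = 2^2 · 13.
Divisors of 52: 1, 2, 4, 13, 26, 52.
Check 57^d mod 106 for each divisor in increasing order:
57^1 ≡ 57
57^2 ≡ 69
57^4 ≡ 97
57^13 ≡ 105
57^26 ≡ 1
Hence ord(57) = 26.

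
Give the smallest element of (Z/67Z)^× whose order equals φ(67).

φ(67) = 67 − 1 = 66 = 2 · 3 · 11.
g is a primitive root iff g^(66/q) ≢ 1 (mod 67) for each prime q ∈ {2, 3, 11}.
g = 2: 2^33 ≡ 66; 2^22 ≡ 37; 2^6 ≡ 64 — none is 1, so 2 is a primitive root.
The smallest primitive root modulo 67 is 2.

2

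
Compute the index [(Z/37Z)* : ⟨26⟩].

By Lagrange's theorem, ord_37(26) divides φ(37) = 37 − 1 = 36 = 2^2 · 3^2.
Divisors of 36: 1, 2, 3, 4, 6, 9, 12, 18, 36.
Compute 26^d (mod 37) for the divisors d until we hit 1:
26^1 ≡ 26
26^2 ≡ 10
26^3 ≡ 1
Thus |⟨26⟩| = ord(26) = 3.
The index is φ(37) / ord(26) = 36 / 3 = 12.

12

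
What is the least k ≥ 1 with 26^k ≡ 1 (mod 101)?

ord(26) | φ(101) = 101 − 1 = 100 = 2^2 · 5^2.
Divisors of 100: 1, 2, 4, 5, 10, 20, 25, 50, 100.
Evaluate successive powers at the divisors of 100:
26^1 ≡ 26 (mod 101)
26^2 ≡ 70 (mod 101)
26^4 ≡ 52 (mod 101)
26^5 ≡ 39 (mod 101)
26^10 ≡ 6 (mod 101)
26^20 ≡ 36 (mod 101)
26^25 ≡ 91 (mod 101)
26^50 ≡ 100 (mod 101)
26^100 ≡ 1 (mod 101) ✓
The smallest such exponent is 100, so the order of 26 is 100.

100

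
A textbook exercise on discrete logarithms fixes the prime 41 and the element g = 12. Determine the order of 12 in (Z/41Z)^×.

40

ord(12) | φ(41) = 41 − 1 = 40 = 2^3 · 5.
Divisors of 40: 1, 2, 4, 5, 8, 10, 20, 40.
Test each divisor d:
12^1 ≡ 12
12^2 ≡ 21
12^4 ≡ 31
12^5 ≡ 3
12^8 ≡ 18
12^10 ≡ 9
12^20 ≡ 40
12^40 ≡ 1
So ord_41(12) = 40.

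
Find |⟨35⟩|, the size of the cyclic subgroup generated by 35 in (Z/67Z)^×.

33

ord(35) | φ(67) = 67 − 1 = 66 = 2 · 3 · 11.
Divisors of 66: 1, 2, 3, 6, 11, 22, 33, 66.
Test each divisor d:
35^1 ≡ 35 (mod 67)
35^2 ≡ 19 (mod 67)
35^3 ≡ 62 (mod 67)
35^6 ≡ 25 (mod 67)
35^11 ≡ 37 (mod 67)
35^22 ≡ 29 (mod 67)
35^33 ≡ 1 (mod 67) ✓
Hence ord(35) = 33.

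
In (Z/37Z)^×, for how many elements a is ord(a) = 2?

φ(37) = 37 − 1 = 36 = 2^2 · 3^2.
Since (Z/37Z)^× is cyclic of order 36, the number of elements of order d is φ(d) when d | 36 and 0 otherwise.
2 | 36, and φ(2) = 2 − 1 = 1.

1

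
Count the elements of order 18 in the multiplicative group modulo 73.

6

φ(73) = 73 − 1 = 72 = 2^3 · 3^2.
In a cyclic group of order 72, there are φ(d) elements of order d for each divisor d of 72, and zero for non-divisors.
18 = 2 · 3^2 divides 72, and φ(18) = 6.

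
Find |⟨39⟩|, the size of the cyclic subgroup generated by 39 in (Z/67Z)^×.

Since 39 ∈ (Z/67Z)^×, its order divides φ(67) = 67 − 1 = 66 = 2 · 3 · 11.
Divisors of 66: 1, 2, 3, 6, 11, 22, 33, 66.
Check 39^d mod 67 for each divisor in increasing order:
39^1 ≡ 39 (mod 67)
39^2 ≡ 47 (mod 67)
39^3 ≡ 24 (mod 67)
39^6 ≡ 40 (mod 67)
39^11 ≡ 29 (mod 67)
39^22 ≡ 37 (mod 67)
39^33 ≡ 1 (mod 67) ✓
Therefore the multiplicative order of 39 modulo 67 is 33.

33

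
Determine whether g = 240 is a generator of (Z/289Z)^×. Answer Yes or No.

No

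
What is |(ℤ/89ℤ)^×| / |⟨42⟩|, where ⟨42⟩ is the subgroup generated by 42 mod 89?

2

ord(42) | φ(89) = 89 − 1 = 88 = 2^3 · 11.
Divisors of 88: 1, 2, 4, 8, 11, 22, 44, 88.
Check 42^d mod 89 for each divisor in increasing order:
42^1 ≡ 42 (mod 89)
42^2 ≡ 73 (mod 89)
42^4 ≡ 78 (mod 89)
42^8 ≡ 32 (mod 89)
42^11 ≡ 34 (mod 89)
42^22 ≡ 88 (mod 89)
42^44 ≡ 1 (mod 89) ✓
So ord_89(42) = 44, hence |⟨42⟩| = 44.
[(Z/89Z)^× : ⟨42⟩] = 88/44 = 2.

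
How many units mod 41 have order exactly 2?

1

φ(41) = 41 − 1 = 40 = 2^3 · 5.
(Z/41Z)^× is cyclic (|G| = 40); a cyclic group of order m has exactly φ(d) elements of each order d | m, and none otherwise.
2 | 40, and φ(2) = 2 − 1 = 1.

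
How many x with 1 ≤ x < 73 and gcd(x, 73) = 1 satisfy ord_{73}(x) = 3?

2

φ(73) = 73 − 1 = 72 = 2^3 · 3^2.
In a cyclic group of order 72, there are φ(d) elements of order d for each divisor d of 72, and zero for non-divisors.
3 | 72, and φ(3) = 3 − 1 = 2.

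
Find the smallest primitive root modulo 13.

2

φ(13) = 13 − 1 = 12 = 2^2 · 3.
g is a primitive root iff g^(12/q) ≢ 1 (mod 13) for each prime q ∈ {2, 3}.
g = 2: 2^6 ≡ 12; 2^4 ≡ 3 — none is 1, so 2 is a primitive root.
The smallest primitive root modulo 13 is 2.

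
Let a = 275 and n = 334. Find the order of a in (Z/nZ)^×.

Since 275 ∈ (Z/334Z)^×, its order divides φ(334) = φ(2)·φ(167) = 1·166 = 166 = 2 · 83.
Divisors of 166: 1, 2, 83, 166.
Test each divisor d:
275^1 ≡ 275
275^2 ≡ 141
275^83 ≡ 1
The smallest such exponent is 83, so the order of 275 is 83.

83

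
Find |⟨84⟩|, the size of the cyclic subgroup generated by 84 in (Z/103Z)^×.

The order of 84 must divide φ(103) = 103 − 1 = 102 = 2 · 3 · 17.
Divisors of 102: 1, 2, 3, 6, 17, 34, 51, 102.
Compute 84^d (mod 103) for the divisors d until we hit 1:
84^1 ≡ 84 (mod 103)
84^2 ≡ 52 (mod 103)
84^3 ≡ 42 (mod 103)
84^6 ≡ 13 (mod 103)
84^17 ≡ 47 (mod 103)
84^34 ≡ 46 (mod 103)
84^51 ≡ 102 (mod 103)
84^102 ≡ 1 (mod 103) ✓
Hence ord(84) = 102.

102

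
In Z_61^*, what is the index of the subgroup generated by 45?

2

The order of 45 must divide φ(61) = 61 − 1 = 60 = 2^2 · 3 · 5.
Divisors of 60: 1, 2, 3, 4, 5, 6, 10, 12, 15, 20, 30, 60.
Compute 45^d (mod 61) for the divisors d until we hit 1:
45^1 ≡ 45
45^2 ≡ 12
45^3 ≡ 52
45^4 ≡ 22
45^5 ≡ 14
45^6 ≡ 20
45^10 ≡ 13
45^12 ≡ 34
45^15 ≡ 60
45^20 ≡ 47
45^30 ≡ 1
So ord_61(45) = 30, hence |⟨45⟩| = 30.
Index = |(Z/61Z)^×| / |⟨45⟩| = 60 / 30 = 2.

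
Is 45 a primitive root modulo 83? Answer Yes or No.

φ(83) = 83 − 1 = 82 = 2 · 41.
It suffices to check that the order of 45 is not a proper divisor of 82: compute 45^(82/q) for q ∈ {2, 41}.
45^41 ≡ 82 (mod 83)  [q = 2: ≢ 1 ✓]
45^2 ≡ 33 (mod 83)  [q = 41: ≢ 1 ✓]
None equal 1, so ord_83(45) = 82: 45 is a primitive root.

Yes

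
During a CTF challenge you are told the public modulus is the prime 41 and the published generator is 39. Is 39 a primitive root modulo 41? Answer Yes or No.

No

φ(41) = 41 − 1 = 40 = 2^3 · 5.
It suffices to check that the order of 39 is not a proper divisor of 40: compute 39^(40/q) for q ∈ {2, 5}.
39^20 ≡ 1 (mod 41)  [q = 2: ≡ 1 ✗]
39^8 ≡ 10 (mod 41)  [q = 5: ≢ 1 ✓]
The check at q = 2 fails, so 39 generates a proper subgroup.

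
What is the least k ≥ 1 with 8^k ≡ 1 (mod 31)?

Since 8 ∈ (Z/31Z)^×, its order divides φ(31) = 31 − 1 = 30 = 2 · 3 · 5.
Divisors of 30: 1, 2, 3, 5, 6, 10, 15, 30.
Compute 8^d (mod 31) for the divisors d until we hit 1:
8^1 ≡ 8
8^2 ≡ 2
8^3 ≡ 16
8^5 ≡ 1
So ord_31(8) = 5.

5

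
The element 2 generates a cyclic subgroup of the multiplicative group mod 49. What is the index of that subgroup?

2

By Lagrange's theorem, ord_49(2) divides φ(49) = φ(7^2) = 7·(7−1) = 42 = 2 · 3 · 7.
Divisors of 42: 1, 2, 3, 6, 7, 14, 21, 42.
Evaluate successive powers at the divisors of 42:
2^1 ≡ 2 (mod 49)
2^2 ≡ 4 (mod 49)
2^3 ≡ 8 (mod 49)
2^6 ≡ 15 (mod 49)
2^7 ≡ 30 (mod 49)
2^14 ≡ 18 (mod 49)
2^21 ≡ 1 (mod 49) ✓
Thus |⟨2⟩| = ord(2) = 21.
Index = |(Z/49Z)^×| / |⟨2⟩| = 42 / 21 = 2.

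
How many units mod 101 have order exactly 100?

φ(101) = 101 − 1 = 100 = 2^2 · 5^2.
(Z/101Z)^× is cyclic (|G| = 100); a cyclic group of order m has exactly φ(d) elements of each order d | m, and none otherwise.
100 = 2^2 · 5^2 divides 100, and φ(100) = 40.

40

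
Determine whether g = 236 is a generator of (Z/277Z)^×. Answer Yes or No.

φ(277) = 277 − 1 = 276 = 2^2 · 3 · 23.
Test 236^(276/q) mod 277 for each prime factor q of 276:
236^138 ≡ 1 (mod 277)  [q = 2: ≡ 1 ✗]
236^92 ≡ 1 (mod 277)  [q = 3: ≡ 1 ✗]
236^12 ≡ 201 (mod 277)  [q = 23: ≢ 1 ✓]
236^138 ≡ 1 shows ord(236) | 138, strictly less than φ(277); not a primitive root.

No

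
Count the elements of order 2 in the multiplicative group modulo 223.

φ(223) = 223 − 1 = 222 = 2 · 3 · 37.
(Z/223Z)^× is cyclic (|G| = 222); a cyclic group of order m has exactly φ(d) elements of each order d | m, and none otherwise.
2 | 222, and φ(2) = 2 − 1 = 1.

1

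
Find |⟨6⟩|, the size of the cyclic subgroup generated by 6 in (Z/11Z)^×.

10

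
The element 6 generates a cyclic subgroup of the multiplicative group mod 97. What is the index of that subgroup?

8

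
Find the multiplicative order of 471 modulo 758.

ord(471) | φ(758) = φ(2)·φ(379) = 1·378 = 378 = 2 · 3^3 · 7.
Divisors of 378: 1, 2, 3, 6, 7, 9, 14, 18, 21, 27, 42, 54, 63, 126, 189, 378.
Check 471^d mod 758 for each divisor in increasing order:
471^1 ≡ 471
471^2 ≡ 505
471^3 ≡ 601
471^6 ≡ 393
471^7 ≡ 151
471^9 ≡ 455
471^14 ≡ 61
471^18 ≡ 91
471^21 ≡ 115
471^27 ≡ 473
471^42 ≡ 339
471^54 ≡ 119
471^63 ≡ 327
471^126 ≡ 51
471^189 ≡ 1
Therefore the multiplicative order of 471 modulo 758 is 189.

189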